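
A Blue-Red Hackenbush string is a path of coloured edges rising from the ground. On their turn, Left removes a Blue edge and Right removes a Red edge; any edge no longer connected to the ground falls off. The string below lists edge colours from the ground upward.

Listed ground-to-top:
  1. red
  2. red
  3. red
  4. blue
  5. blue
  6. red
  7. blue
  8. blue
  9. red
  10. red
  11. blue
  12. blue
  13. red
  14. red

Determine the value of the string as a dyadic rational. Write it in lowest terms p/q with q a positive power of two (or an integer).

-4711/2048

r: Left { — }, Right { 0 } = simplest -1
rr: Left { — }, Right { -1 0 } = simplest -2
rrr: Left { — }, Right { -2 -1 0 } = simplest -3
rrrb: Left { -3 }, Right { -2 -1 0 } = simplest -5/2
rrrbb: Left { -3 -5/2 }, Right { -2 -1 0 } = simplest -9/4
rrrbbr: Left { -3 -5/2 }, Right { -9/4 -2 -1 0 } = simplest -19/8
rrrbbrb: Left { -3 -5/2 -19/8 }, Right { -9/4 -2 -1 0 } = simplest -37/16
rrrbbrbb: Left { -3 -5/2 -19/8 -37/16 }, Right { -9/4 -2 -1 0 } = simplest -73/32
rrrbbrbbr: Left { -3 -5/2 -19/8 -37/16 }, Right { -73/32 -9/4 -2 -1 0 } = simplest -147/64
rrrbbrbbrr: Left { -3 -5/2 -19/8 -37/16 }, Right { -147/64 -73/32 -9/4 -2 -1 0 } = simplest -295/128
rrrbbrbbrrb: Left { -3 -5/2 -19/8 -37/16 -295/128 }, Right { -147/64 -73/32 -9/4 -2 -1 0 } = simplest -589/256
rrrbbrbbrrbb: Left { -3 -5/2 -19/8 -37/16 -295/128 -589/256 }, Right { -147/64 -73/32 -9/4 -2 -1 0 } = simplest -1177/512
rrrbbrbbrrbbr: Left { -3 -5/2 -19/8 -37/16 -295/128 -589/256 }, Right { -1177/512 -147/64 -73/32 -9/4 -2 -1 0 } = simplest -2355/1024
rrrbbrbbrrbbrr: Left { -3 -5/2 -19/8 -37/16 -295/128 -589/256 }, Right { -2355/1024 -1177/512 -147/64 -73/32 -9/4 -2 -1 0 } = simplest -4711/2048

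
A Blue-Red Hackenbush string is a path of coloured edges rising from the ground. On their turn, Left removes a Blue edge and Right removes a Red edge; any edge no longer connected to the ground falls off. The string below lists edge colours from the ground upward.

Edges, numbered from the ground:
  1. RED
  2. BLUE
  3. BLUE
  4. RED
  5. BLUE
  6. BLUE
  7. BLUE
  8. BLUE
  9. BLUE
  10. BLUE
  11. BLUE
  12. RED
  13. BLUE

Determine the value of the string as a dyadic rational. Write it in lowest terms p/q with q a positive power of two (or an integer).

-1029/4096

Build g(s[:k]) for k = 1..13, string s = RED BLUE BLUE RED BLUE BLUE BLUE BLUE BLUE BLUE BLUE RED BLUE.
1 of 13 · R · max L −∞ · min R 0 -> -1
2 of 13 · RB · max L -1 · min R 0 -> -1/2
3 of 13 · RBB · max L -1/2 · min R 0 -> -1/4
4 of 13 · RBBR · max L -1/2 · min R -1/4 -> -3/8
5 of 13 · RBBRB · max L -3/8 · min R -1/4 -> -5/16
6 of 13 · RBBRBB · max L -5/16 · min R -1/4 -> -9/32
7 of 13 · RBBRBBB · max L -9/32 · min R -1/4 -> -17/64
8 of 13 · RBBRBBBB · max L -17/64 · min R -1/4 -> -33/128
9 of 13 · RBBRBBBBB · max L -33/128 · min R -1/4 -> -65/256
10 of 13 · RBBRBBBBBB · max L -65/256 · min R -1/4 -> -129/512
11 of 13 · RBBRBBBBBBB · max L -129/512 · min R -1/4 -> -257/1024
12 of 13 · RBBRBBBBBBBR · max L -129/512 · min R -257/1024 -> -515/2048
13 of 13 · RBBRBBBBBBBRB · max L -515/2048 · min R -257/1024 -> -1029/4096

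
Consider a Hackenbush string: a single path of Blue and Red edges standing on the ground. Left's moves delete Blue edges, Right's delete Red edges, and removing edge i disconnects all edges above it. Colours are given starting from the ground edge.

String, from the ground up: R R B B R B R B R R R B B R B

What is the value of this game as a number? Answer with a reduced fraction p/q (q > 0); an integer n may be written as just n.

-10981/8192

1 of 15 · R · max L −∞ · min R 0 gives -1
2 of 15 · RR · max L −∞ · min R -1 gives -2
3 of 15 · RRB · max L -2 · min R -1 gives -3/2
4 of 15 · RRBB · max L -3/2 · min R -1 gives -5/4
5 of 15 · RRBBR · max L -3/2 · min R -5/4 gives -11/8
6 of 15 · RRBBRB · max L -11/8 · min R -5/4 gives -21/16
7 of 15 · RRBBRBR · max L -11/8 · min R -21/16 gives -43/32
8 of 15 · RRBBRBRB · max L -43/32 · min R -21/16 gives -85/64
9 of 15 · RRBBRBRBR · max L -43/32 · min R -85/64 gives -171/128
10 of 15 · RRBBRBRBRR · max L -43/32 · min R -171/128 gives -343/256
11 of 15 · RRBBRBRBRRR · max L -43/32 · min R -343/256 gives -687/512
12 of 15 · RRBBRBRBRRRB · max L -687/512 · min R -343/256 gives -1373/1024
13 of 15 · RRBBRBRBRRRBB · max L -1373/1024 · min R -343/256 gives -2745/2048
14 of 15 · RRBBRBRBRRRBBR · max L -1373/1024 · min R -2745/2048 gives -5491/4096
15 of 15 · RRBBRBRBRRRBBRB · max L -5491/4096 · min R -2745/2048 gives -10981/8192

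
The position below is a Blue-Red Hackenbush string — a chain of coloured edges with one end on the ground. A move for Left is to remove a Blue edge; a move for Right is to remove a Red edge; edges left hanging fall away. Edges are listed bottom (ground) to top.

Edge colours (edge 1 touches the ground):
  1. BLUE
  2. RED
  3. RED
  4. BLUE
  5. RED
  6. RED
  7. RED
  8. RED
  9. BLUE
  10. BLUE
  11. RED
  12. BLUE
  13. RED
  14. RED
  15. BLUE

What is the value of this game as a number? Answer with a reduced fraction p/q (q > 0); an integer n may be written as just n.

4307/16384

Recurse on prefixes of the 15-edge string BLUE RED RED BLUE RED RED RED RED BLUE BLUE RED BLUE RED RED BLUE:
B: Left { 0 }, Right { none } -> simplest 1
BR: Left { 0 }, Right { 1 } -> simplest 1/2
BRR: Left { 0 }, Right { 1/2,1 } -> simplest 1/4
BRRB: Left { 0,1/4 }, Right { 1/2,1 } -> simplest 3/8
BRRBR: Left { 0,1/4 }, Right { 3/8,1/2,1 } -> simplest 5/16
BRRBRR: Left { 0,1/4 }, Right { 5/16,3/8,1/2,1 } -> simplest 9/32
BRRBRRR: Left { 0,1/4 }, Right { 9/32,5/16,3/8,1/2,1 } -> simplest 17/64
BRRBRRRR: Left { 0,1/4 }, Right { 17/64,9/32,5/16,3/8,1/2,1 } -> simplest 33/128
BRRBRRRRB: Left { 0,1/4,33/128 }, Right { 17/64,9/32,5/16,3/8,1/2,1 } -> simplest 67/256
BRRBRRRRBB: Left { 0,1/4,33/128,67/256 }, Right { 17/64,9/32,5/16,3/8,1/2,1 } -> simplest 135/512
BRRBRRRRBBR: Left { 0,1/4,33/128,67/256 }, Right { 135/512,17/64,9/32,5/16,3/8,1/2,1 } -> simplest 269/1024
BRRBRRRRBBRB: Left { 0,1/4,33/128,67/256,269/1024 }, Right { 135/512,17/64,9/32,5/16,3/8,1/2,1 } -> simplest 539/2048
BRRBRRRRBBRBR: Left { 0,1/4,33/128,67/256,269/1024 }, Right { 539/2048,135/512,17/64,9/32,5/16,3/8,1/2,1 } -> simplest 1077/4096
BRRBRRRRBBRBRR: Left { 0,1/4,33/128,67/256,269/1024 }, Right { 1077/4096,539/2048,135/512,17/64,9/32,5/16,3/8,1/2,1 } -> simplest 2153/8192
BRRBRRRRBBRBRRB: Left { 0,1/4,33/128,67/256,269/1024,2153/8192 }, Right { 1077/4096,539/2048,135/512,17/64,9/32,5/16,3/8,1/2,1 } -> simplest 4307/16384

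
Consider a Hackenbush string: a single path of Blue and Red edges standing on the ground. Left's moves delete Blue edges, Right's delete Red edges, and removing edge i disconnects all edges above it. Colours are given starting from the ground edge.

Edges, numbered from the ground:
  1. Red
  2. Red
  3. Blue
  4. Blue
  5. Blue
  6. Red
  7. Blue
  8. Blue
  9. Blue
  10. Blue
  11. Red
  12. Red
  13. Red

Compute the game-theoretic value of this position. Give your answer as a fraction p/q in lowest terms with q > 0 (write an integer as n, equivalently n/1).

Recurse on prefixes of the 13-edge string Red Red Blue Blue Blue Red Blue Blue Blue Blue Red Red Red:
g_1 [R]  L=[(no moves)]  R=[0]  => -1
g_2 [RR]  L=[(no moves)]  R=[-1 0]  => -2
g_3 [RRB]  L=[-2]  R=[-1 0]  => -3/2
g_4 [RRBB]  L=[-2 -3/2]  R=[-1 0]  => -5/4
g_5 [RRBBB]  L=[-2 -3/2 -5/4]  R=[-1 0]  => -9/8
g_6 [RRBBBR]  L=[-2 -3/2 -5/4]  R=[-9/8 -1 0]  => -19/16
g_7 [RRBBBRB]  L=[-2 -3/2 -5/4 -19/16]  R=[-9/8 -1 0]  => -37/32
g_8 [RRBBBRBB]  L=[-2 -3/2 -5/4 -19/16 -37/32]  R=[-9/8 -1 0]  => -73/64
g_9 [RRBBBRBBB]  L=[-2 -3/2 -5/4 -19/16 -37/32 -73/64]  R=[-9/8 -1 0]  => -145/128
g_10 [RRBBBRBBBB]  L=[-2 -3/2 -5/4 -19/16 -37/32 -73/64 -145/128]  R=[-9/8 -1 0]  => -289/256
g_11 [RRBBBRBBBBR]  L=[-2 -3/2 -5/4 -19/16 -37/32 -73/64 -145/128]  R=[-289/256 -9/8 -1 0]  => -579/512
g_12 [RRBBBRBBBBRR]  L=[-2 -3/2 -5/4 -19/16 -37/32 -73/64 -145/128]  R=[-579/512 -289/256 -9/8 -1 0]  => -1159/1024
g_13 [RRBBBRBBBBRRR]  L=[-2 -3/2 -5/4 -19/16 -37/32 -73/64 -145/128]  R=[-1159/1024 -579/512 -289/256 -9/8 -1 0]  => -2319/2048

-2319/2048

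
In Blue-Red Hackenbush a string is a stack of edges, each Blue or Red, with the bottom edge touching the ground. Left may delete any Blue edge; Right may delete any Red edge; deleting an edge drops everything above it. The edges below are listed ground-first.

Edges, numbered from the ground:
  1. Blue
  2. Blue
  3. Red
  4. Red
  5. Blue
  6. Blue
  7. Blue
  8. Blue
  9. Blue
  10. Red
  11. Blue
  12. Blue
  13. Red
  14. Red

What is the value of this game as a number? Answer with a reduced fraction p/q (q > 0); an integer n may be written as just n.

6105/4096

val_1 [B]  L=[0]  R=[]  gives 1
val_2 [BB]  L=[0,1]  R=[]  gives 2
val_3 [BBR]  L=[0,1]  R=[2]  gives 3/2
val_4 [BBRR]  L=[0,1]  R=[3/2,2]  gives 5/4
val_5 [BBRRB]  L=[0,1,5/4]  R=[3/2,2]  gives 11/8
val_6 [BBRRBB]  L=[0,1,5/4,11/8]  R=[3/2,2]  gives 23/16
val_7 [BBRRBBB]  L=[0,1,5/4,11/8,23/16]  R=[3/2,2]  gives 47/32
val_8 [BBRRBBBB]  L=[0,1,5/4,11/8,23/16,47/32]  R=[3/2,2]  gives 95/64
val_9 [BBRRBBBBB]  L=[0,1,5/4,11/8,23/16,47/32,95/64]  R=[3/2,2]  gives 191/128
val_10 [BBRRBBBBBR]  L=[0,1,5/4,11/8,23/16,47/32,95/64]  R=[191/128,3/2,2]  gives 381/256
val_11 [BBRRBBBBBRB]  L=[0,1,5/4,11/8,23/16,47/32,95/64,381/256]  R=[191/128,3/2,2]  gives 763/512
val_12 [BBRRBBBBBRBB]  L=[0,1,5/4,11/8,23/16,47/32,95/64,381/256,763/512]  R=[191/128,3/2,2]  gives 1527/1024
val_13 [BBRRBBBBBRBBR]  L=[0,1,5/4,11/8,23/16,47/32,95/64,381/256,763/512]  R=[1527/1024,191/128,3/2,2]  gives 3053/2048
val_14 [BBRRBBBBBRBBRR]  L=[0,1,5/4,11/8,23/16,47/32,95/64,381/256,763/512]  R=[3053/2048,1527/1024,191/128,3/2,2]  gives 6105/4096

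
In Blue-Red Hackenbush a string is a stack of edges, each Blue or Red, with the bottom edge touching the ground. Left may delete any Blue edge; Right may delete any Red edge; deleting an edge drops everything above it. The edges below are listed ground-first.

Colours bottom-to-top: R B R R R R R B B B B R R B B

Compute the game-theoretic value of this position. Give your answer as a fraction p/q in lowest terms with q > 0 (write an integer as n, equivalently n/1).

-15897/16384

val_1 [R]  L=[none]  R=[0]  gives -1
val_2 [RB]  L=[-1]  R=[0]  gives -1/2
val_3 [RBR]  L=[-1]  R=[-1/2,0]  gives -3/4
val_4 [RBRR]  L=[-1]  R=[-3/4,-1/2,0]  gives -7/8
val_5 [RBRRR]  L=[-1]  R=[-7/8,-3/4,-1/2,0]  gives -15/16
val_6 [RBRRRR]  L=[-1]  R=[-15/16,-7/8,-3/4,-1/2,0]  gives -31/32
val_7 [RBRRRRR]  L=[-1]  R=[-31/32,-15/16,-7/8,-3/4,-1/2,0]  gives -63/64
val_8 [RBRRRRRB]  L=[-1,-63/64]  R=[-31/32,-15/16,-7/8,-3/4,-1/2,0]  gives -125/128
val_9 [RBRRRRRBB]  L=[-1,-63/64,-125/128]  R=[-31/32,-15/16,-7/8,-3/4,-1/2,0]  gives -249/256
val_10 [RBRRRRRBBB]  L=[-1,-63/64,-125/128,-249/256]  R=[-31/32,-15/16,-7/8,-3/4,-1/2,0]  gives -497/512
val_11 [RBRRRRRBBBB]  L=[-1,-63/64,-125/128,-249/256,-497/512]  R=[-31/32,-15/16,-7/8,-3/4,-1/2,0]  gives -993/1024
val_12 [RBRRRRRBBBBR]  L=[-1,-63/64,-125/128,-249/256,-497/512]  R=[-993/1024,-31/32,-15/16,-7/8,-3/4,-1/2,0]  gives -1987/2048
val_13 [RBRRRRRBBBBRR]  L=[-1,-63/64,-125/128,-249/256,-497/512]  R=[-1987/2048,-993/1024,-31/32,-15/16,-7/8,-3/4,-1/2,0]  gives -3975/4096
val_14 [RBRRRRRBBBBRRB]  L=[-1,-63/64,-125/128,-249/256,-497/512,-3975/4096]  R=[-1987/2048,-993/1024,-31/32,-15/16,-7/8,-3/4,-1/2,0]  gives -7949/8192
val_15 [RBRRRRRBBBBRRBB]  L=[-1,-63/64,-125/128,-249/256,-497/512,-3975/4096,-7949/8192]  R=[-1987/2048,-993/1024,-31/32,-15/16,-7/8,-3/4,-1/2,0]  gives -15897/16384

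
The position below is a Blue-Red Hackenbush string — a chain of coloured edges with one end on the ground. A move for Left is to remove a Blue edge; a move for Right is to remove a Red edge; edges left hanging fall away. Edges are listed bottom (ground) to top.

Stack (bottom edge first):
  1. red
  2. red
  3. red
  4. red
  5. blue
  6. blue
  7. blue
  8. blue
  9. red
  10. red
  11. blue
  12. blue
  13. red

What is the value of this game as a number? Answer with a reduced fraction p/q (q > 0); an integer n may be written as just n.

Recurse on prefixes of the 13-edge string red red red red blue blue blue blue red red blue blue red:
step 1: add red to get r; options L={ ∅ } R={ 0 } -> -1
step 2: add red to get rr; options L={ ∅ } R={ -1, 0 } -> -2
step 3: add red to get rrr; options L={ ∅ } R={ -2, -1, 0 } -> -3
step 4: add red to get rrrr; options L={ ∅ } R={ -3, -2, -1, 0 } -> -4
step 5: add blue to get rrrrb; options L={ -4 } R={ -3, -2, -1, 0 } -> -7/2
step 6: add blue to get rrrrbb; options L={ -4, -7/2 } R={ -3, -2, -1, 0 } -> -13/4
step 7: add blue to get rrrrbbb; options L={ -4, -7/2, -13/4 } R={ -3, -2, -1, 0 } -> -25/8
step 8: add blue to get rrrrbbbb; options L={ -4, -7/2, -13/4, -25/8 } R={ -3, -2, -1, 0 } -> -49/16
step 9: add red to get rrrrbbbbr; options L={ -4, -7/2, -13/4, -25/8 } R={ -49/16, -3, -2, -1, 0 } -> -99/32
step 10: add red to get rrrrbbbbrr; options L={ -4, -7/2, -13/4, -25/8 } R={ -99/32, -49/16, -3, -2, -1, 0 } -> -199/64
step 11: add blue to get rrrrbbbbrrb; options L={ -4, -7/2, -13/4, -25/8, -199/64 } R={ -99/32, -49/16, -3, -2, -1, 0 } -> -397/128
step 12: add blue to get rrrrbbbbrrbb; options L={ -4, -7/2, -13/4, -25/8, -199/64, -397/128 } R={ -99/32, -49/16, -3, -2, -1, 0 } -> -793/256
step 13: add red to get rrrrbbbbrrbbr; options L={ -4, -7/2, -13/4, -25/8, -199/64, -397/128 } R={ -793/256, -99/32, -49/16, -3, -2, -1, 0 } -> -1587/512

-1587/512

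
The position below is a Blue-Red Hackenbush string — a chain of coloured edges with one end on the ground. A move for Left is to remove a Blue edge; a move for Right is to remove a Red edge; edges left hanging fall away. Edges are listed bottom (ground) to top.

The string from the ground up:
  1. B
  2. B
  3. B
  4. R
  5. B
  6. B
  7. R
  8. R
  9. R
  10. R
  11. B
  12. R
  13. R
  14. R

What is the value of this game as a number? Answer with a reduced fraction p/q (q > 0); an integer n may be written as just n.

Build G(s[:k]) for k = 1..14, string s = B B B R B B R R R R B R R R.
step 1: add B to get B; options L={ 0 } R={ ∅ } → 1
step 2: add B to get BB; options L={ 0, 1 } R={ ∅ } → 2
step 3: add B to get BBB; options L={ 0, 1, 2 } R={ ∅ } → 3
step 4: add R to get BBBR; options L={ 0, 1, 2 } R={ 3 } → 5/2
step 5: add B to get BBBRB; options L={ 0, 1, 2, 5/2 } R={ 3 } → 11/4
step 6: add B to get BBBRBB; options L={ 0, 1, 2, 5/2, 11/4 } R={ 3 } → 23/8
step 7: add R to get BBBRBBR; options L={ 0, 1, 2, 5/2, 11/4 } R={ 23/8, 3 } → 45/16
step 8: add R to get BBBRBBRR; options L={ 0, 1, 2, 5/2, 11/4 } R={ 45/16, 23/8, 3 } → 89/32
step 9: add R to get BBBRBBRRR; options L={ 0, 1, 2, 5/2, 11/4 } R={ 89/32, 45/16, 23/8, 3 } → 177/64
step 10: add R to get BBBRBBRRRR; options L={ 0, 1, 2, 5/2, 11/4 } R={ 177/64, 89/32, 45/16, 23/8, 3 } → 353/128
step 11: add B to get BBBRBBRRRRB; options L={ 0, 1, 2, 5/2, 11/4, 353/128 } R={ 177/64, 89/32, 45/16, 23/8, 3 } → 707/256
step 12: add R to get BBBRBBRRRRBR; options L={ 0, 1, 2, 5/2, 11/4, 353/128 } R={ 707/256, 177/64, 89/32, 45/16, 23/8, 3 } → 1413/512
step 13: add R to get BBBRBBRRRRBRR; options L={ 0, 1, 2, 5/2, 11/4, 353/128 } R={ 1413/512, 707/256, 177/64, 89/32, 45/16, 23/8, 3 } → 2825/1024
step 14: add R to get BBBRBBRRRRBRRR; options L={ 0, 1, 2, 5/2, 11/4, 353/128 } R={ 2825/1024, 1413/512, 707/256, 177/64, 89/32, 45/16, 23/8, 3 } → 5649/2048

5649/2048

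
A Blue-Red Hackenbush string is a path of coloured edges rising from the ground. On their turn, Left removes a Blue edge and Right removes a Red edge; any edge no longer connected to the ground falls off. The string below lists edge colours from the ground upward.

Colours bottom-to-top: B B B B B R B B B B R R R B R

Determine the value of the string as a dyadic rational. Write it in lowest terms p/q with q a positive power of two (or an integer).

5061/1024

Build g(s[:k]) for k = 1..15, string s = B B B B B R B B B B R R R B R.
step 1: add B to get B; options L={ 0 } R={  } — 1
step 2: add B to get BB; options L={ 0, 1 } R={  } — 2
step 3: add B to get BBB; options L={ 0, 1, 2 } R={  } — 3
step 4: add B to get BBBB; options L={ 0, 1, 2, 3 } R={  } — 4
step 5: add B to get BBBBB; options L={ 0, 1, 2, 3, 4 } R={  } — 5
step 6: add R to get BBBBBR; options L={ 0, 1, 2, 3, 4 } R={ 5 } — 9/2
step 7: add B to get BBBBBRB; options L={ 0, 1, 2, 3, 4, 9/2 } R={ 5 } — 19/4
step 8: add B to get BBBBBRBB; options L={ 0, 1, 2, 3, 4, 9/2, 19/4 } R={ 5 } — 39/8
step 9: add B to get BBBBBRBBB; options L={ 0, 1, 2, 3, 4, 9/2, 19/4, 39/8 } R={ 5 } — 79/16
step 10: add B to get BBBBBRBBBB; options L={ 0, 1, 2, 3, 4, 9/2, 19/4, 39/8, 79/16 } R={ 5 } — 159/32
step 11: add R to get BBBBBRBBBBR; options L={ 0, 1, 2, 3, 4, 9/2, 19/4, 39/8, 79/16 } R={ 159/32, 5 } — 317/64
step 12: add R to get BBBBBRBBBBRR; options L={ 0, 1, 2, 3, 4, 9/2, 19/4, 39/8, 79/16 } R={ 317/64, 159/32, 5 } — 633/128
step 13: add R to get BBBBBRBBBBRRR; options L={ 0, 1, 2, 3, 4, 9/2, 19/4, 39/8, 79/16 } R={ 633/128, 317/64, 159/32, 5 } — 1265/256
step 14: add B to get BBBBBRBBBBRRRB; options L={ 0, 1, 2, 3, 4, 9/2, 19/4, 39/8, 79/16, 1265/256 } R={ 633/128, 317/64, 159/32, 5 } — 2531/512
step 15: add R to get BBBBBRBBBBRRRBR; options L={ 0, 1, 2, 3, 4, 9/2, 19/4, 39/8, 79/16, 1265/256 } R={ 2531/512, 633/128, 317/64, 159/32, 5 } — 5061/1024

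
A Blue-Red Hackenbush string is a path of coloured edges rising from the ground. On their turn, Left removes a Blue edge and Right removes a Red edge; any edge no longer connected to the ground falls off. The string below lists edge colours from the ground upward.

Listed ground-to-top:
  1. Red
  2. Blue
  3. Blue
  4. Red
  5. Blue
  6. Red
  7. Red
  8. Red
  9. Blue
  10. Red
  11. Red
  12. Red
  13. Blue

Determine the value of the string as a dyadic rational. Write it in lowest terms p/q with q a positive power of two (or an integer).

Prefix values for Red Blue Blue Red Blue Red Red Red Blue Red Red Red Blue via {L|R} + simplicity:
v_1 [R]  L=[∅]  R=[0]  = -1
v_2 [RB]  L=[-1]  R=[0]  = -1/2
v_3 [RBB]  L=[-1,-1/2]  R=[0]  = -1/4
v_4 [RBBR]  L=[-1,-1/2]  R=[-1/4,0]  = -3/8
v_5 [RBBRB]  L=[-1,-1/2,-3/8]  R=[-1/4,0]  = -5/16
v_6 [RBBRBR]  L=[-1,-1/2,-3/8]  R=[-5/16,-1/4,0]  = -11/32
v_7 [RBBRBRR]  L=[-1,-1/2,-3/8]  R=[-11/32,-5/16,-1/4,0]  = -23/64
v_8 [RBBRBRRR]  L=[-1,-1/2,-3/8]  R=[-23/64,-11/32,-5/16,-1/4,0]  = -47/128
v_9 [RBBRBRRRB]  L=[-1,-1/2,-3/8,-47/128]  R=[-23/64,-11/32,-5/16,-1/4,0]  = -93/256
v_10 [RBBRBRRRBR]  L=[-1,-1/2,-3/8,-47/128]  R=[-93/256,-23/64,-11/32,-5/16,-1/4,0]  = -187/512
v_11 [RBBRBRRRBRR]  L=[-1,-1/2,-3/8,-47/128]  R=[-187/512,-93/256,-23/64,-11/32,-5/16,-1/4,0]  = -375/1024
v_12 [RBBRBRRRBRRR]  L=[-1,-1/2,-3/8,-47/128]  R=[-375/1024,-187/512,-93/256,-23/64,-11/32,-5/16,-1/4,0]  = -751/2048
v_13 [RBBRBRRRBRRRB]  L=[-1,-1/2,-3/8,-47/128,-751/2048]  R=[-375/1024,-187/512,-93/256,-23/64,-11/32,-5/16,-1/4,0]  = -1501/4096

-1501/4096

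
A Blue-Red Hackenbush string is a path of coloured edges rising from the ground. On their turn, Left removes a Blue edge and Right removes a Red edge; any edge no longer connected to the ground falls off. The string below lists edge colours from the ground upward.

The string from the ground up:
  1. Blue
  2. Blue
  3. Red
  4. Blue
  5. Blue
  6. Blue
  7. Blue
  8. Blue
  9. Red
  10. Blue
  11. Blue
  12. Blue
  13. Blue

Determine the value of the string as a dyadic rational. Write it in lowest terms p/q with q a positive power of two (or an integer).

G(B) = { 0 | none } = 1
G(BB) = { 0; 1 | none } = 2
G(BBR) = { 0; 1 | 2 } = 3/2
G(BBRB) = { 0; 1; 3/2 | 2 } = 7/4
G(BBRBB) = { 0; 1; 3/2; 7/4 | 2 } = 15/8
G(BBRBBB) = { 0; 1; 3/2; 7/4; 15/8 | 2 } = 31/16
G(BBRBBBB) = { 0; 1; 3/2; 7/4; 15/8; 31/16 | 2 } = 63/32
G(BBRBBBBB) = { 0; 1; 3/2; 7/4; 15/8; 31/16; 63/32 | 2 } = 127/64
G(BBRBBBBBR) = { 0; 1; 3/2; 7/4; 15/8; 31/16; 63/32 | 127/64; 2 } = 253/128
G(BBRBBBBBRB) = { 0; 1; 3/2; 7/4; 15/8; 31/16; 63/32; 253/128 | 127/64; 2 } = 507/256
G(BBRBBBBBRBB) = { 0; 1; 3/2; 7/4; 15/8; 31/16; 63/32; 253/128; 507/256 | 127/64; 2 } = 1015/512
G(BBRBBBBBRBBB) = { 0; 1; 3/2; 7/4; 15/8; 31/16; 63/32; 253/128; 507/256; 1015/512 | 127/64; 2 } = 2031/1024
G(BBRBBBBBRBBBB) = { 0; 1; 3/2; 7/4; 15/8; 31/16; 63/32; 253/128; 507/256; 1015/512; 2031/1024 | 127/64; 2 } = 4063/2048

4063/2048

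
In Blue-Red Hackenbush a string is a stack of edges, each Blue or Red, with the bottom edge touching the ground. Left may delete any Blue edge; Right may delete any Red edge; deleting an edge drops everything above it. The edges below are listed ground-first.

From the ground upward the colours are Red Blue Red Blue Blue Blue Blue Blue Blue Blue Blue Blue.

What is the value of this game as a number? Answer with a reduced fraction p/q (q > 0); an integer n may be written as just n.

Recurse on prefixes of the 12-edge string Red Blue Red Blue Blue Blue Blue Blue Blue Blue Blue Blue:
R: Left { — }, Right { 0 } -> simplest -1
RB: Left { -1 }, Right { 0 } -> simplest -1/2
RBR: Left { -1 }, Right { -1/2; 0 } -> simplest -3/4
RBRB: Left { -1; -3/4 }, Right { -1/2; 0 } -> simplest -5/8
RBRBB: Left { -1; -3/4; -5/8 }, Right { -1/2; 0 } -> simplest -9/16
RBRBBB: Left { -1; -3/4; -5/8; -9/16 }, Right { -1/2; 0 } -> simplest -17/32
RBRBBBB: Left { -1; -3/4; -5/8; -9/16; -17/32 }, Right { -1/2; 0 } -> simplest -33/64
RBRBBBBB: Left { -1; -3/4; -5/8; -9/16; -17/32; -33/64 }, Right { -1/2; 0 } -> simplest -65/128
RBRBBBBBB: Left { -1; -3/4; -5/8; -9/16; -17/32; -33/64; -65/128 }, Right { -1/2; 0 } -> simplest -129/256
RBRBBBBBBB: Left { -1; -3/4; -5/8; -9/16; -17/32; -33/64; -65/128; -129/256 }, Right { -1/2; 0 } -> simplest -257/512
RBRBBBBBBBB: Left { -1; -3/4; -5/8; -9/16; -17/32; -33/64; -65/128; -129/256; -257/512 }, Right { -1/2; 0 } -> simplest -513/1024
RBRBBBBBBBBB: Left { -1; -3/4; -5/8; -9/16; -17/32; -33/64; -65/128; -129/256; -257/512; -513/1024 }, Right { -1/2; 0 } -> simplest -1025/2048

-1025/2048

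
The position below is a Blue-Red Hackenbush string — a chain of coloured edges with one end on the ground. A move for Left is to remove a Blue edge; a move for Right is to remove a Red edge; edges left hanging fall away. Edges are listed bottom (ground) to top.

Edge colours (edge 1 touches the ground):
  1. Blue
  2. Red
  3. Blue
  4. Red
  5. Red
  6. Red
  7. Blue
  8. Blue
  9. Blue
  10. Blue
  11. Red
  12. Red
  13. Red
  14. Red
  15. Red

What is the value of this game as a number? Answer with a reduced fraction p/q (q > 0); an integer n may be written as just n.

9153/16384

B: Left { 0 }, Right {  } so simplest 1
BR: Left { 0 }, Right { 1 } so simplest 1/2
BRB: Left { 0; 1/2 }, Right { 1 } so simplest 3/4
BRBR: Left { 0; 1/2 }, Right { 3/4; 1 } so simplest 5/8
BRBRR: Left { 0; 1/2 }, Right { 5/8; 3/4; 1 } so simplest 9/16
BRBRRR: Left { 0; 1/2 }, Right { 9/16; 5/8; 3/4; 1 } so simplest 17/32
BRBRRRB: Left { 0; 1/2; 17/32 }, Right { 9/16; 5/8; 3/4; 1 } so simplest 35/64
BRBRRRBB: Left { 0; 1/2; 17/32; 35/64 }, Right { 9/16; 5/8; 3/4; 1 } so simplest 71/128
BRBRRRBBB: Left { 0; 1/2; 17/32; 35/64; 71/128 }, Right { 9/16; 5/8; 3/4; 1 } so simplest 143/256
BRBRRRBBBB: Left { 0; 1/2; 17/32; 35/64; 71/128; 143/256 }, Right { 9/16; 5/8; 3/4; 1 } so simplest 287/512
BRBRRRBBBBR: Left { 0; 1/2; 17/32; 35/64; 71/128; 143/256 }, Right { 287/512; 9/16; 5/8; 3/4; 1 } so simplest 573/1024
BRBRRRBBBBRR: Left { 0; 1/2; 17/32; 35/64; 71/128; 143/256 }, Right { 573/1024; 287/512; 9/16; 5/8; 3/4; 1 } so simplest 1145/2048
BRBRRRBBBBRRR: Left { 0; 1/2; 17/32; 35/64; 71/128; 143/256 }, Right { 1145/2048; 573/1024; 287/512; 9/16; 5/8; 3/4; 1 } so simplest 2289/4096
BRBRRRBBBBRRRR: Left { 0; 1/2; 17/32; 35/64; 71/128; 143/256 }, Right { 2289/4096; 1145/2048; 573/1024; 287/512; 9/16; 5/8; 3/4; 1 } so simplest 4577/8192
BRBRRRBBBBRRRRR: Left { 0; 1/2; 17/32; 35/64; 71/128; 143/256 }, Right { 4577/8192; 2289/4096; 1145/2048; 573/1024; 287/512; 9/16; 5/8; 3/4; 1 } so simplest 9153/16384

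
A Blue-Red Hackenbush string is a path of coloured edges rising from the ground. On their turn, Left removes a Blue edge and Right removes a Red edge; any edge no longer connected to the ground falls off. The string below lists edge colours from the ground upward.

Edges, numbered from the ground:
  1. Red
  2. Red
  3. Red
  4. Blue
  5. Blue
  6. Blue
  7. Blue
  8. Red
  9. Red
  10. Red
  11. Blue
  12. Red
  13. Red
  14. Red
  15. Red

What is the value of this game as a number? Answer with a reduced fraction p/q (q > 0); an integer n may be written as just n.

-8671/4096

Prefix values for Red Red Red Blue Blue Blue Blue Red Red Red Blue Red Red Red Red via {L|R} + simplicity:
step 1: add Red to get R; options L={ · } R={ 0 } — -1
step 2: add Red to get RR; options L={ · } R={ -1; 0 } — -2
step 3: add Red to get RRR; options L={ · } R={ -2; -1; 0 } — -3
step 4: add Blue to get RRRB; options L={ -3 } R={ -2; -1; 0 } — -5/2
step 5: add Blue to get RRRBB; options L={ -3; -5/2 } R={ -2; -1; 0 } — -9/4
step 6: add Blue to get RRRBBB; options L={ -3; -5/2; -9/4 } R={ -2; -1; 0 } — -17/8
step 7: add Blue to get RRRBBBB; options L={ -3; -5/2; -9/4; -17/8 } R={ -2; -1; 0 } — -33/16
step 8: add Red to get RRRBBBBR; options L={ -3; -5/2; -9/4; -17/8 } R={ -33/16; -2; -1; 0 } — -67/32
step 9: add Red to get RRRBBBBRR; options L={ -3; -5/2; -9/4; -17/8 } R={ -67/32; -33/16; -2; -1; 0 } — -135/64
step 10: add Red to get RRRBBBBRRR; options L={ -3; -5/2; -9/4; -17/8 } R={ -135/64; -67/32; -33/16; -2; -1; 0 } — -271/128
step 11: add Blue to get RRRBBBBRRRB; options L={ -3; -5/2; -9/4; -17/8; -271/128 } R={ -135/64; -67/32; -33/16; -2; -1; 0 } — -541/256
step 12: add Red to get RRRBBBBRRRBR; options L={ -3; -5/2; -9/4; -17/8; -271/128 } R={ -541/256; -135/64; -67/32; -33/16; -2; -1; 0 } — -1083/512
step 13: add Red to get RRRBBBBRRRBRR; options L={ -3; -5/2; -9/4; -17/8; -271/128 } R={ -1083/512; -541/256; -135/64; -67/32; -33/16; -2; -1; 0 } — -2167/1024
step 14: add Red to get RRRBBBBRRRBRRR; options L={ -3; -5/2; -9/4; -17/8; -271/128 } R={ -2167/1024; -1083/512; -541/256; -135/64; -67/32; -33/16; -2; -1; 0 } — -4335/2048
step 15: add Red to get RRRBBBBRRRBRRRR; options L={ -3; -5/2; -9/4; -17/8; -271/128 } R={ -4335/2048; -2167/1024; -1083/512; -541/256; -135/64; -67/32; -33/16; -2; -1; 0 } — -8671/4096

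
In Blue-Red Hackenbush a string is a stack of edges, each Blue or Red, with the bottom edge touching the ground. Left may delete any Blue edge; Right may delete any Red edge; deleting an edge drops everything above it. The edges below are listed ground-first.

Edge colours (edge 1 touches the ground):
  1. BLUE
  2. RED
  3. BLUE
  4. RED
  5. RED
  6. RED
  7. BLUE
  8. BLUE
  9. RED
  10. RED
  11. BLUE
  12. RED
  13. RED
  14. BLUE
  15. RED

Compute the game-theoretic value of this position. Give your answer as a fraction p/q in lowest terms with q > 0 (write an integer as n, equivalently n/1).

Recurse on prefixes of the 15-edge string BLUE RED BLUE RED RED RED BLUE BLUE RED RED BLUE RED RED BLUE RED:
1 of 15 · B · max L 0 · min R +∞ gives 1
2 of 15 · BR · max L 0 · min R 1 gives 1/2
3 of 15 · BRB · max L 1/2 · min R 1 gives 3/4
4 of 15 · BRBR · max L 1/2 · min R 3/4 gives 5/8
5 of 15 · BRBRR · max L 1/2 · min R 5/8 gives 9/16
6 of 15 · BRBRRR · max L 1/2 · min R 9/16 gives 17/32
7 of 15 · BRBRRRB · max L 17/32 · min R 9/16 gives 35/64
8 of 15 · BRBRRRBB · max L 35/64 · min R 9/16 gives 71/128
9 of 15 · BRBRRRBBR · max L 35/64 · min R 71/128 gives 141/256
10 of 15 · BRBRRRBBRR · max L 35/64 · min R 141/256 gives 281/512
11 of 15 · BRBRRRBBRRB · max L 281/512 · min R 141/256 gives 563/1024
12 of 15 · BRBRRRBBRRBR · max L 281/512 · min R 563/1024 gives 1125/2048
13 of 15 · BRBRRRBBRRBRR · max L 281/512 · min R 1125/2048 gives 2249/4096
14 of 15 · BRBRRRBBRRBRRB · max L 2249/4096 · min R 1125/2048 gives 4499/8192
15 of 15 · BRBRRRBBRRBRRBR · max L 2249/4096 · min R 4499/8192 gives 8997/16384

8997/16384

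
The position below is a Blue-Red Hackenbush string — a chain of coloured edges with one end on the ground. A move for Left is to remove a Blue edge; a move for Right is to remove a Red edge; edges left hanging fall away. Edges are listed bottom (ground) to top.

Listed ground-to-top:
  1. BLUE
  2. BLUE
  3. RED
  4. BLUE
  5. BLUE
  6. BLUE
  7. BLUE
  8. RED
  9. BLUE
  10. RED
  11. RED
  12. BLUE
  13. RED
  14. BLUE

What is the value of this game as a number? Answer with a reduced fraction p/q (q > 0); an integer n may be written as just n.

8011/4096

edge 1 of 14 (BLUE): { 0 | ∅ } ⇒ 1
edge 2 of 14 (BLUE): { 0,1 | ∅ } ⇒ 2
edge 3 of 14 (RED): { 0,1 | 2 } ⇒ 3/2
edge 4 of 14 (BLUE): { 0,1,3/2 | 2 } ⇒ 7/4
edge 5 of 14 (BLUE): { 0,1,3/2,7/4 | 2 } ⇒ 15/8
edge 6 of 14 (BLUE): { 0,1,3/2,7/4,15/8 | 2 } ⇒ 31/16
edge 7 of 14 (BLUE): { 0,1,3/2,7/4,15/8,31/16 | 2 } ⇒ 63/32
edge 8 of 14 (RED): { 0,1,3/2,7/4,15/8,31/16 | 63/32,2 } ⇒ 125/64
edge 9 of 14 (BLUE): { 0,1,3/2,7/4,15/8,31/16,125/64 | 63/32,2 } ⇒ 251/128
edge 10 of 14 (RED): { 0,1,3/2,7/4,15/8,31/16,125/64 | 251/128,63/32,2 } ⇒ 501/256
edge 11 of 14 (RED): { 0,1,3/2,7/4,15/8,31/16,125/64 | 501/256,251/128,63/32,2 } ⇒ 1001/512
edge 12 of 14 (BLUE): { 0,1,3/2,7/4,15/8,31/16,125/64,1001/512 | 501/256,251/128,63/32,2 } ⇒ 2003/1024
edge 13 of 14 (RED): { 0,1,3/2,7/4,15/8,31/16,125/64,1001/512 | 2003/1024,501/256,251/128,63/32,2 } ⇒ 4005/2048
edge 14 of 14 (BLUE): { 0,1,3/2,7/4,15/8,31/16,125/64,1001/512,4005/2048 | 2003/1024,501/256,251/128,63/32,2 } ⇒ 8011/4096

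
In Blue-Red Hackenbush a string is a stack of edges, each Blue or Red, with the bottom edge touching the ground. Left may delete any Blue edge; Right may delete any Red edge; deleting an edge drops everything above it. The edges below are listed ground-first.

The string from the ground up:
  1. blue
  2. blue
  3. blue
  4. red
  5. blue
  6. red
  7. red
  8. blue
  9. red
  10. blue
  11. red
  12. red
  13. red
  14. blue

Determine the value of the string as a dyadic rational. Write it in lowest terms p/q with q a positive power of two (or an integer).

5283/2048

Build G(s[:k]) for k = 1..14, string s = blue blue blue red blue red red blue red blue red red red blue.
G_1 [b]  L=[0]  R=[·]  → 1
G_2 [bb]  L=[0, 1]  R=[·]  → 2
G_3 [bbb]  L=[0, 1, 2]  R=[·]  → 3
G_4 [bbbr]  L=[0, 1, 2]  R=[3]  → 5/2
G_5 [bbbrb]  L=[0, 1, 2, 5/2]  R=[3]  → 11/4
G_6 [bbbrbr]  L=[0, 1, 2, 5/2]  R=[11/4, 3]  → 21/8
G_7 [bbbrbrr]  L=[0, 1, 2, 5/2]  R=[21/8, 11/4, 3]  → 41/16
G_8 [bbbrbrrb]  L=[0, 1, 2, 5/2, 41/16]  R=[21/8, 11/4, 3]  → 83/32
G_9 [bbbrbrrbr]  L=[0, 1, 2, 5/2, 41/16]  R=[83/32, 21/8, 11/4, 3]  → 165/64
G_10 [bbbrbrrbrb]  L=[0, 1, 2, 5/2, 41/16, 165/64]  R=[83/32, 21/8, 11/4, 3]  → 331/128
G_11 [bbbrbrrbrbr]  L=[0, 1, 2, 5/2, 41/16, 165/64]  R=[331/128, 83/32, 21/8, 11/4, 3]  → 661/256
G_12 [bbbrbrrbrbrr]  L=[0, 1, 2, 5/2, 41/16, 165/64]  R=[661/256, 331/128, 83/32, 21/8, 11/4, 3]  → 1321/512
G_13 [bbbrbrrbrbrrr]  L=[0, 1, 2, 5/2, 41/16, 165/64]  R=[1321/512, 661/256, 331/128, 83/32, 21/8, 11/4, 3]  → 2641/1024
G_14 [bbbrbrrbrbrrrb]  L=[0, 1, 2, 5/2, 41/16, 165/64, 2641/1024]  R=[1321/512, 661/256, 331/128, 83/32, 21/8, 11/4, 3]  → 5283/2048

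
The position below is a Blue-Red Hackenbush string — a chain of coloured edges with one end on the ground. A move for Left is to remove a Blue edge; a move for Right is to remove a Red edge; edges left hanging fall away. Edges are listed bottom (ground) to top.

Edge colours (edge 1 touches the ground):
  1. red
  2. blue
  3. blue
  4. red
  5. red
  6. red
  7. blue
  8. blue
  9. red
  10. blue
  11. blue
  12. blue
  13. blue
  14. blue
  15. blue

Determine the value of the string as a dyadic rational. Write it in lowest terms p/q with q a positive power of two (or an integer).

val(r) = { — | 0 } — -1
val(rb) = { -1 | 0 } — -1/2
val(rbb) = { -1; -1/2 | 0 } — -1/4
val(rbbr) = { -1; -1/2 | -1/4; 0 } — -3/8
val(rbbrr) = { -1; -1/2 | -3/8; -1/4; 0 } — -7/16
val(rbbrrr) = { -1; -1/2 | -7/16; -3/8; -1/4; 0 } — -15/32
val(rbbrrrb) = { -1; -1/2; -15/32 | -7/16; -3/8; -1/4; 0 } — -29/64
val(rbbrrrbb) = { -1; -1/2; -15/32; -29/64 | -7/16; -3/8; -1/4; 0 } — -57/128
val(rbbrrrbbr) = { -1; -1/2; -15/32; -29/64 | -57/128; -7/16; -3/8; -1/4; 0 } — -115/256
val(rbbrrrbbrb) = { -1; -1/2; -15/32; -29/64; -115/256 | -57/128; -7/16; -3/8; -1/4; 0 } — -229/512
val(rbbrrrbbrbb) = { -1; -1/2; -15/32; -29/64; -115/256; -229/512 | -57/128; -7/16; -3/8; -1/4; 0 } — -457/1024
val(rbbrrrbbrbbb) = { -1; -1/2; -15/32; -29/64; -115/256; -229/512; -457/1024 | -57/128; -7/16; -3/8; -1/4; 0 } — -913/2048
val(rbbrrrbbrbbbb) = { -1; -1/2; -15/32; -29/64; -115/256; -229/512; -457/1024; -913/2048 | -57/128; -7/16; -3/8; -1/4; 0 } — -1825/4096
val(rbbrrrbbrbbbbb) = { -1; -1/2; -15/32; -29/64; -115/256; -229/512; -457/1024; -913/2048; -1825/4096 | -57/128; -7/16; -3/8; -1/4; 0 } — -3649/8192
val(rbbrrrbbrbbbbbb) = { -1; -1/2; -15/32; -29/64; -115/256; -229/512; -457/1024; -913/2048; -1825/4096; -3649/8192 | -57/128; -7/16; -3/8; -1/4; 0 } — -7297/16384

-7297/16384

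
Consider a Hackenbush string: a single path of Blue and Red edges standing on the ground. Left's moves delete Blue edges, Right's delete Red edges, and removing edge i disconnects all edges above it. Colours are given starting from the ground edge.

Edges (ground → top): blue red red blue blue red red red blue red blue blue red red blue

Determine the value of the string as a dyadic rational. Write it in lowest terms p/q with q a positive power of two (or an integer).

6323/16384

G_1 [b]  L=[0]  R=[(no moves)]  ⇒ 1
G_2 [br]  L=[0]  R=[1]  ⇒ 1/2
G_3 [brr]  L=[0]  R=[1/2; 1]  ⇒ 1/4
G_4 [brrb]  L=[0; 1/4]  R=[1/2; 1]  ⇒ 3/8
G_5 [brrbb]  L=[0; 1/4; 3/8]  R=[1/2; 1]  ⇒ 7/16
G_6 [brrbbr]  L=[0; 1/4; 3/8]  R=[7/16; 1/2; 1]  ⇒ 13/32
G_7 [brrbbrr]  L=[0; 1/4; 3/8]  R=[13/32; 7/16; 1/2; 1]  ⇒ 25/64
G_8 [brrbbrrr]  L=[0; 1/4; 3/8]  R=[25/64; 13/32; 7/16; 1/2; 1]  ⇒ 49/128
G_9 [brrbbrrrb]  L=[0; 1/4; 3/8; 49/128]  R=[25/64; 13/32; 7/16; 1/2; 1]  ⇒ 99/256
G_10 [brrbbrrrbr]  L=[0; 1/4; 3/8; 49/128]  R=[99/256; 25/64; 13/32; 7/16; 1/2; 1]  ⇒ 197/512
G_11 [brrbbrrrbrb]  L=[0; 1/4; 3/8; 49/128; 197/512]  R=[99/256; 25/64; 13/32; 7/16; 1/2; 1]  ⇒ 395/1024
G_12 [brrbbrrrbrbb]  L=[0; 1/4; 3/8; 49/128; 197/512; 395/1024]  R=[99/256; 25/64; 13/32; 7/16; 1/2; 1]  ⇒ 791/2048
G_13 [brrbbrrrbrbbr]  L=[0; 1/4; 3/8; 49/128; 197/512; 395/1024]  R=[791/2048; 99/256; 25/64; 13/32; 7/16; 1/2; 1]  ⇒ 1581/4096
G_14 [brrbbrrrbrbbrr]  L=[0; 1/4; 3/8; 49/128; 197/512; 395/1024]  R=[1581/4096; 791/2048; 99/256; 25/64; 13/32; 7/16; 1/2; 1]  ⇒ 3161/8192
G_15 [brrbbrrrbrbbrrb]  L=[0; 1/4; 3/8; 49/128; 197/512; 395/1024; 3161/8192]  R=[1581/4096; 791/2048; 99/256; 25/64; 13/32; 7/16; 1/2; 1]  ⇒ 6323/16384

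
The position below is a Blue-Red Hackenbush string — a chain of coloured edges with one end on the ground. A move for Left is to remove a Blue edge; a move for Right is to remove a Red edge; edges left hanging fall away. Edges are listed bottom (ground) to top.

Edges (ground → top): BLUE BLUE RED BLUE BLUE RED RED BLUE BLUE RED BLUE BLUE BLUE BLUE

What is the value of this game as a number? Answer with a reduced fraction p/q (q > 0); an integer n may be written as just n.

7391/4096

B: Left { 0 }, Right { (no moves) } → simplest 1
BB: Left { 0, 1 }, Right { (no moves) } → simplest 2
BBR: Left { 0, 1 }, Right { 2 } → simplest 3/2
BBRB: Left { 0, 1, 3/2 }, Right { 2 } → simplest 7/4
BBRBB: Left { 0, 1, 3/2, 7/4 }, Right { 2 } → simplest 15/8
BBRBBR: Left { 0, 1, 3/2, 7/4 }, Right { 15/8, 2 } → simplest 29/16
BBRBBRR: Left { 0, 1, 3/2, 7/4 }, Right { 29/16, 15/8, 2 } → simplest 57/32
BBRBBRRB: Left { 0, 1, 3/2, 7/4, 57/32 }, Right { 29/16, 15/8, 2 } → simplest 115/64
BBRBBRRBB: Left { 0, 1, 3/2, 7/4, 57/32, 115/64 }, Right { 29/16, 15/8, 2 } → simplest 231/128
BBRBBRRBBR: Left { 0, 1, 3/2, 7/4, 57/32, 115/64 }, Right { 231/128, 29/16, 15/8, 2 } → simplest 461/256
BBRBBRRBBRB: Left { 0, 1, 3/2, 7/4, 57/32, 115/64, 461/256 }, Right { 231/128, 29/16, 15/8, 2 } → simplest 923/512
BBRBBRRBBRBB: Left { 0, 1, 3/2, 7/4, 57/32, 115/64, 461/256, 923/512 }, Right { 231/128, 29/16, 15/8, 2 } → simplest 1847/1024
BBRBBRRBBRBBB: Left { 0, 1, 3/2, 7/4, 57/32, 115/64, 461/256, 923/512, 1847/1024 }, Right { 231/128, 29/16, 15/8, 2 } → simplest 3695/2048
BBRBBRRBBRBBBB: Left { 0, 1, 3/2, 7/4, 57/32, 115/64, 461/256, 923/512, 1847/1024, 3695/2048 }, Right { 231/128, 29/16, 15/8, 2 } → simplest 7391/4096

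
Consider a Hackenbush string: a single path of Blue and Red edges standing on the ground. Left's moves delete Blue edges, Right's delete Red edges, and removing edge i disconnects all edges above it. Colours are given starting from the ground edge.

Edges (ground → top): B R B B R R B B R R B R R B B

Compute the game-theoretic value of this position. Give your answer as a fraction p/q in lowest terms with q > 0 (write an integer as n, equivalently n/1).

13095/16384

Recurse on prefixes of the 15-edge string B R B B R R B B R R B R R B B:
value(B) = { 0 | · } ⇒ 1
value(BR) = { 0 | 1 } ⇒ 1/2
value(BRB) = { 0 1/2 | 1 } ⇒ 3/4
value(BRBB) = { 0 1/2 3/4 | 1 } ⇒ 7/8
value(BRBBR) = { 0 1/2 3/4 | 7/8 1 } ⇒ 13/16
value(BRBBRR) = { 0 1/2 3/4 | 13/16 7/8 1 } ⇒ 25/32
value(BRBBRRB) = { 0 1/2 3/4 25/32 | 13/16 7/8 1 } ⇒ 51/64
value(BRBBRRBB) = { 0 1/2 3/4 25/32 51/64 | 13/16 7/8 1 } ⇒ 103/128
value(BRBBRRBBR) = { 0 1/2 3/4 25/32 51/64 | 103/128 13/16 7/8 1 } ⇒ 205/256
value(BRBBRRBBRR) = { 0 1/2 3/4 25/32 51/64 | 205/256 103/128 13/16 7/8 1 } ⇒ 409/512
value(BRBBRRBBRRB) = { 0 1/2 3/4 25/32 51/64 409/512 | 205/256 103/128 13/16 7/8 1 } ⇒ 819/1024
value(BRBBRRBBRRBR) = { 0 1/2 3/4 25/32 51/64 409/512 | 819/1024 205/256 103/128 13/16 7/8 1 } ⇒ 1637/2048
value(BRBBRRBBRRBRR) = { 0 1/2 3/4 25/32 51/64 409/512 | 1637/2048 819/1024 205/256 103/128 13/16 7/8 1 } ⇒ 3273/4096
value(BRBBRRBBRRBRRB) = { 0 1/2 3/4 25/32 51/64 409/512 3273/4096 | 1637/2048 819/1024 205/256 103/128 13/16 7/8 1 } ⇒ 6547/8192
value(BRBBRRBBRRBRRBB) = { 0 1/2 3/4 25/32 51/64 409/512 3273/4096 6547/8192 | 1637/2048 819/1024 205/256 103/128 13/16 7/8 1 } ⇒ 13095/16384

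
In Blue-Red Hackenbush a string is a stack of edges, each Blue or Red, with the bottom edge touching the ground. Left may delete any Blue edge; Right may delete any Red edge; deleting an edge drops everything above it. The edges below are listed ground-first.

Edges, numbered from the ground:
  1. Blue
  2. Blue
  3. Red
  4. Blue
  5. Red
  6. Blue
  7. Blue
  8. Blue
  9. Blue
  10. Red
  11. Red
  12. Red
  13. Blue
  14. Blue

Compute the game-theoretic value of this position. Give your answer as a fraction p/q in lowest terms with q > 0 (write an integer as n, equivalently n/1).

7111/4096

Build G(s[:k]) for k = 1..14, string s = Blue Blue Red Blue Red Blue Blue Blue Blue Red Red Red Blue Blue.
B: Left { 0 }, Right { (no moves) } — simplest 1
BB: Left { 0 1 }, Right { (no moves) } — simplest 2
BBR: Left { 0 1 }, Right { 2 } — simplest 3/2
BBRB: Left { 0 1 3/2 }, Right { 2 } — simplest 7/4
BBRBR: Left { 0 1 3/2 }, Right { 7/4 2 } — simplest 13/8
BBRBRB: Left { 0 1 3/2 13/8 }, Right { 7/4 2 } — simplest 27/16
BBRBRBB: Left { 0 1 3/2 13/8 27/16 }, Right { 7/4 2 } — simplest 55/32
BBRBRBBB: Left { 0 1 3/2 13/8 27/16 55/32 }, Right { 7/4 2 } — simplest 111/64
BBRBRBBBB: Left { 0 1 3/2 13/8 27/16 55/32 111/64 }, Right { 7/4 2 } — simplest 223/128
BBRBRBBBBR: Left { 0 1 3/2 13/8 27/16 55/32 111/64 }, Right { 223/128 7/4 2 } — simplest 445/256
BBRBRBBBBRR: Left { 0 1 3/2 13/8 27/16 55/32 111/64 }, Right { 445/256 223/128 7/4 2 } — simplest 889/512
BBRBRBBBBRRR: Left { 0 1 3/2 13/8 27/16 55/32 111/64 }, Right { 889/512 445/256 223/128 7/4 2 } — simplest 1777/1024
BBRBRBBBBRRRB: Left { 0 1 3/2 13/8 27/16 55/32 111/64 1777/1024 }, Right { 889/512 445/256 223/128 7/4 2 } — simplest 3555/2048
BBRBRBBBBRRRBB: Left { 0 1 3/2 13/8 27/16 55/32 111/64 1777/1024 3555/2048 }, Right { 889/512 445/256 223/128 7/4 2 } — simplest 7111/4096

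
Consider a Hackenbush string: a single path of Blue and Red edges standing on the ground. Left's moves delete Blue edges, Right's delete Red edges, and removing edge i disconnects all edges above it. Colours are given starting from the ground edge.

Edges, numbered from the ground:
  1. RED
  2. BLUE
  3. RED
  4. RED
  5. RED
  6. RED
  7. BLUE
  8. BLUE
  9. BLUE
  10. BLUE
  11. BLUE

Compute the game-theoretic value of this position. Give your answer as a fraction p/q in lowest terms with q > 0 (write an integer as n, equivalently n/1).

value_1 [R]  L=[none]  R=[0]  => -1
value_2 [RB]  L=[-1]  R=[0]  => -1/2
value_3 [RBR]  L=[-1]  R=[-1/2; 0]  => -3/4
value_4 [RBRR]  L=[-1]  R=[-3/4; -1/2; 0]  => -7/8
value_5 [RBRRR]  L=[-1]  R=[-7/8; -3/4; -1/2; 0]  => -15/16
value_6 [RBRRRR]  L=[-1]  R=[-15/16; -7/8; -3/4; -1/2; 0]  => -31/32
value_7 [RBRRRRB]  L=[-1; -31/32]  R=[-15/16; -7/8; -3/4; -1/2; 0]  => -61/64
value_8 [RBRRRRBB]  L=[-1; -31/32; -61/64]  R=[-15/16; -7/8; -3/4; -1/2; 0]  => -121/128
value_9 [RBRRRRBBB]  L=[-1; -31/32; -61/64; -121/128]  R=[-15/16; -7/8; -3/4; -1/2; 0]  => -241/256
value_10 [RBRRRRBBBB]  L=[-1; -31/32; -61/64; -121/128; -241/256]  R=[-15/16; -7/8; -3/4; -1/2; 0]  => -481/512
value_11 [RBRRRRBBBBB]  L=[-1; -31/32; -61/64; -121/128; -241/256; -481/512]  R=[-15/16; -7/8; -3/4; -1/2; 0]  => -961/1024

-961/1024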